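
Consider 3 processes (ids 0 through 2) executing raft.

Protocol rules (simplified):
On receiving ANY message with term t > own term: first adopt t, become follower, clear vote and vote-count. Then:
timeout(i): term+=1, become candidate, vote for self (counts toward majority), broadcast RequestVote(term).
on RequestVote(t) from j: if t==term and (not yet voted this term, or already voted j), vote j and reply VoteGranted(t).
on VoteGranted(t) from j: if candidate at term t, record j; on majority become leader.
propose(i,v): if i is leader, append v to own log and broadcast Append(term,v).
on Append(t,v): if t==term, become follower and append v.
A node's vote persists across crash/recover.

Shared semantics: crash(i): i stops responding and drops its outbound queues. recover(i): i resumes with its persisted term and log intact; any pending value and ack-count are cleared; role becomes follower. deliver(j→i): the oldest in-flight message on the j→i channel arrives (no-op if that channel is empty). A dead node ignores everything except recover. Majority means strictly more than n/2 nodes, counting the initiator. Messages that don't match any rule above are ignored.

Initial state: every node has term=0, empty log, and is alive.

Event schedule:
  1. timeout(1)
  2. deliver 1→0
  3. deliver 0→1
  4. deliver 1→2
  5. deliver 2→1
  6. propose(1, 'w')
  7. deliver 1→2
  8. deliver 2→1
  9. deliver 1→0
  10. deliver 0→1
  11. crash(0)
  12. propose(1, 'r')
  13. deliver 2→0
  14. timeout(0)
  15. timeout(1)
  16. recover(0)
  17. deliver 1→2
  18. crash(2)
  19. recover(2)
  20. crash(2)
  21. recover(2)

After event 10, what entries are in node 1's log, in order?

w

after 1 — timeout(1): n1:cand/t1/[-]
after 2 — deliver 1→0: n0:foll/t1/[-]
after 3 — deliver 0→1: n1:lead/t1/[-]
after 4 — deliver 1→2: n2:foll/t1/[-]
after 5 — deliver 2→1: ·
after 6 — propose(1,'w'): n1:lead/t1/[w]
after 7 — deliver 1→2: n2:foll/t1/[w]
after 8 — deliver 2→1: ·
after 9 — deliver 1→0: n0:foll/t1/[w]
after 10 — deliver 0→1: ·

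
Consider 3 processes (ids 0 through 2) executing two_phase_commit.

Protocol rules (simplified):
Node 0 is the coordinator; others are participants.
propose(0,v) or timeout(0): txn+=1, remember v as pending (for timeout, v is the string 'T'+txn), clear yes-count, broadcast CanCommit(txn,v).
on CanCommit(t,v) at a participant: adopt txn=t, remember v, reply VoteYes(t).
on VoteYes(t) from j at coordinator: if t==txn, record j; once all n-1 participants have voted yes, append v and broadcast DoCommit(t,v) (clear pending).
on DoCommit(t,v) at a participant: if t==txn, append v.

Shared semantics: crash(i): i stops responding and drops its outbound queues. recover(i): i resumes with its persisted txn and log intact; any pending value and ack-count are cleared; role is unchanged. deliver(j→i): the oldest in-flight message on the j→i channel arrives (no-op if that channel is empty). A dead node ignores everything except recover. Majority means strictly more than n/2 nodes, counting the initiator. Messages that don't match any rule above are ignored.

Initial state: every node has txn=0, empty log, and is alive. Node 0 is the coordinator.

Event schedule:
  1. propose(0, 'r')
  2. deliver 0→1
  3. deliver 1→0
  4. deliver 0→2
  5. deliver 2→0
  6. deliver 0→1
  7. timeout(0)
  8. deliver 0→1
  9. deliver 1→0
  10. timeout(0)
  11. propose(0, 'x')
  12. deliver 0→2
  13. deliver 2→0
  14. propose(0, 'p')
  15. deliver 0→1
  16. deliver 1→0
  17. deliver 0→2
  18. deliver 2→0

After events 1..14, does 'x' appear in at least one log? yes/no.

no

step 1 propose(0,'r'): 0={coor,t=1,log=-}
step 2 deliver 0→1: 1={part,t=1,log=-}
step 3 deliver 1→0: —
step 4 deliver 0→2: 2={part,t=1,log=-}
step 5 deliver 2→0: 0={coor,t=1,log=r}
step 6 deliver 0→1: 1={part,t=1,log=r}
step 7 timeout(0): 0={coor,t=2,log=r}
step 8 deliver 0→1: 1={part,t=2,log=r}
step 9 deliver 1→0: —
step 10 timeout(0): 0={coor,t=3,log=r}
step 11 propose(0,'x'): 0={coor,t=4,log=r}
step 12 deliver 0→2: 2={part,t=1,log=r}
step 13 deliver 2→0: —
step 14 propose(0,'p'): 0={coor,t=5,log=r}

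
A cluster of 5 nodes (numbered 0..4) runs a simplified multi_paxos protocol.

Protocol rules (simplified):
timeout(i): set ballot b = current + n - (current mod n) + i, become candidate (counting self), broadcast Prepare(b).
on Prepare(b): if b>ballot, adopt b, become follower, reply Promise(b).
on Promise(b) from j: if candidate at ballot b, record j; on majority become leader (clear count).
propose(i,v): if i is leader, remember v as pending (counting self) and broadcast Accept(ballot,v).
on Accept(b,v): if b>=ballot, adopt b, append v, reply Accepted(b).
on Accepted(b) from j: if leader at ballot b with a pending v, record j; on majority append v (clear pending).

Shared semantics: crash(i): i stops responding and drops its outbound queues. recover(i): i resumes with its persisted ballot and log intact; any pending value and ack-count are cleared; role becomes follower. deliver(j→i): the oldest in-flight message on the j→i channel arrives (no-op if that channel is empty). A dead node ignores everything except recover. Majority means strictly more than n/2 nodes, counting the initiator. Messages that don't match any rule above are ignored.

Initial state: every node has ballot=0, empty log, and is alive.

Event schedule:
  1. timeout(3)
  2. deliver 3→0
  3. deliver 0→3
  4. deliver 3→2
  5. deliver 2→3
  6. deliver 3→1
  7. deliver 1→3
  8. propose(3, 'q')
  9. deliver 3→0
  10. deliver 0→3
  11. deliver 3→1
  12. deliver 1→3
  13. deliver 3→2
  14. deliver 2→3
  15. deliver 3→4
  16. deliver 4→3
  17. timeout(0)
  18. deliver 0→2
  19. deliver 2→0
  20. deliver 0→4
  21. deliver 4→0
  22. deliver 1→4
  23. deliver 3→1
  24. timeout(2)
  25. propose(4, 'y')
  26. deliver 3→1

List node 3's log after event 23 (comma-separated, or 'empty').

q

1. timeout(3):  <3:cand b8 ->
2. deliver 3→0:  <0:foll b8 ->
3. deliver 0→3:  nop
4. deliver 3→2:  <2:foll b8 ->
5. deliver 2→3:  <3:lead b8 ->
6. deliver 3→1:  <1:foll b8 ->
7. deliver 1→3:  nop
8. propose(3,'q'):  nop
9. deliver 3→0:  <0:foll b8 q>
10. deliver 0→3:  nop
11. deliver 3→1:  <1:foll b8 q>
12. deliver 1→3:  <3:lead b8 q>
13. deliver 3→2:  <2:foll b8 q>
14. deliver 2→3:  nop
15. deliver 3→4:  <4:foll b8 ->
16. deliver 4→3:  nop
17. timeout(0):  <0:cand b10 q>
18. deliver 0→2:  <2:foll b10 q>
19. deliver 2→0:  nop
20. deliver 0→4:  <4:foll b10 ->
21. deliver 4→0:  <0:lead b10 q>
22. deliver 1→4:  nop
23. deliver 3→1:  nop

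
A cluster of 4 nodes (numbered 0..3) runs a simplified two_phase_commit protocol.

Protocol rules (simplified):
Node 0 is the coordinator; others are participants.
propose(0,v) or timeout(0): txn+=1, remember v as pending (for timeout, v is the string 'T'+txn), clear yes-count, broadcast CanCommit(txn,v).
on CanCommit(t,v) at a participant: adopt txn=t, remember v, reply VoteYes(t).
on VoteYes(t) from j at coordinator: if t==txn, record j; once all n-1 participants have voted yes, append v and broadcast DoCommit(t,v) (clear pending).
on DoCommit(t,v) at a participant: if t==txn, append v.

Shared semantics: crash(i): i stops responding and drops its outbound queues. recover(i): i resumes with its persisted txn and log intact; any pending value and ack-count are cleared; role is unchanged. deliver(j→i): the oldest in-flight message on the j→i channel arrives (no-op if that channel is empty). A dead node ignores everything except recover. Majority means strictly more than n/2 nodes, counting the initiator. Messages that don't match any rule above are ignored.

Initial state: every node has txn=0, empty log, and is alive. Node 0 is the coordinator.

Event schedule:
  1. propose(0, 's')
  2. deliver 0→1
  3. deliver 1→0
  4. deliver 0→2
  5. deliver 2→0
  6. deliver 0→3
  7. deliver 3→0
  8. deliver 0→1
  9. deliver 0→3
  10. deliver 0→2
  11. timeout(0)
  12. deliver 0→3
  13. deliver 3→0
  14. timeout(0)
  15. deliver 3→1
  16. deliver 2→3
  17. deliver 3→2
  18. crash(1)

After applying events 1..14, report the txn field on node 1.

step 1 propose(0,'s'): 0={coor,t=1,log=-}
step 2 deliver 0→1: 1={part,t=1,log=-}
step 3 deliver 1→0: —
step 4 deliver 0→2: 2={part,t=1,log=-}
step 5 deliver 2→0: —
step 6 deliver 0→3: 3={part,t=1,log=-}
step 7 deliver 3→0: 0={coor,t=1,log=s}
step 8 deliver 0→1: 1={part,t=1,log=s}
step 9 deliver 0→3: 3={part,t=1,log=s}
step 10 deliver 0→2: 2={part,t=1,log=s}
step 11 timeout(0): 0={coor,t=2,log=s}
step 12 deliver 0→3: 3={part,t=2,log=s}
step 13 deliver 3→0: —
step 14 timeout(0): 0={coor,t=3,log=s}

1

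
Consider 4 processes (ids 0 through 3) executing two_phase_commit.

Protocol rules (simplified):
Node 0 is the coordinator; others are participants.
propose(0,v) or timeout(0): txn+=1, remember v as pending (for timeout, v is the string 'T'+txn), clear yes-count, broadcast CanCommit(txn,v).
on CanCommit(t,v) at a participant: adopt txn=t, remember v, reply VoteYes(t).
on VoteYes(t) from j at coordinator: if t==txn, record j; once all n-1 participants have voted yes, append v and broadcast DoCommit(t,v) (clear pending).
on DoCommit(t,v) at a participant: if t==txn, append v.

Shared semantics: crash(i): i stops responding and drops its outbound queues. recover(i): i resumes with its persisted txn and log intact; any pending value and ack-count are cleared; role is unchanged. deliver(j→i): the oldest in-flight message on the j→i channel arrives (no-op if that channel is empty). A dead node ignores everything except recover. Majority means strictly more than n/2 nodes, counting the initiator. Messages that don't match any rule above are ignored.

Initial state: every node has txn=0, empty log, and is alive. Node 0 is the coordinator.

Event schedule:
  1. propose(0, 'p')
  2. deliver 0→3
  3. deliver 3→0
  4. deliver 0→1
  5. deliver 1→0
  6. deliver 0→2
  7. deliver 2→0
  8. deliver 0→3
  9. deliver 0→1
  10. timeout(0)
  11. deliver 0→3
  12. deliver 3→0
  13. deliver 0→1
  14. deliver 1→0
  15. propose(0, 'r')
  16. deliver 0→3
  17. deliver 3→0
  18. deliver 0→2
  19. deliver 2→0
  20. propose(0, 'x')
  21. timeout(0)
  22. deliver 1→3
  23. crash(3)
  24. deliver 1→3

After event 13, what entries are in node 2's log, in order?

empty

e1 propose(0,'p'): 0[coor,t=1,-]
e2 deliver 0→3: 3[part,t=1,-]
e3 deliver 3→0: ·
e4 deliver 0→1: 1[part,t=1,-]
e5 deliver 1→0: ·
e6 deliver 0→2: 2[part,t=1,-]
e7 deliver 2→0: 0[coor,t=1,p]
e8 deliver 0→3: 3[part,t=1,p]
e9 deliver 0→1: 1[part,t=1,p]
e10 timeout(0): 0[coor,t=2,p]
e11 deliver 0→3: 3[part,t=2,p]
e12 deliver 3→0: ·
e13 deliver 0→1: 1[part,t=2,p]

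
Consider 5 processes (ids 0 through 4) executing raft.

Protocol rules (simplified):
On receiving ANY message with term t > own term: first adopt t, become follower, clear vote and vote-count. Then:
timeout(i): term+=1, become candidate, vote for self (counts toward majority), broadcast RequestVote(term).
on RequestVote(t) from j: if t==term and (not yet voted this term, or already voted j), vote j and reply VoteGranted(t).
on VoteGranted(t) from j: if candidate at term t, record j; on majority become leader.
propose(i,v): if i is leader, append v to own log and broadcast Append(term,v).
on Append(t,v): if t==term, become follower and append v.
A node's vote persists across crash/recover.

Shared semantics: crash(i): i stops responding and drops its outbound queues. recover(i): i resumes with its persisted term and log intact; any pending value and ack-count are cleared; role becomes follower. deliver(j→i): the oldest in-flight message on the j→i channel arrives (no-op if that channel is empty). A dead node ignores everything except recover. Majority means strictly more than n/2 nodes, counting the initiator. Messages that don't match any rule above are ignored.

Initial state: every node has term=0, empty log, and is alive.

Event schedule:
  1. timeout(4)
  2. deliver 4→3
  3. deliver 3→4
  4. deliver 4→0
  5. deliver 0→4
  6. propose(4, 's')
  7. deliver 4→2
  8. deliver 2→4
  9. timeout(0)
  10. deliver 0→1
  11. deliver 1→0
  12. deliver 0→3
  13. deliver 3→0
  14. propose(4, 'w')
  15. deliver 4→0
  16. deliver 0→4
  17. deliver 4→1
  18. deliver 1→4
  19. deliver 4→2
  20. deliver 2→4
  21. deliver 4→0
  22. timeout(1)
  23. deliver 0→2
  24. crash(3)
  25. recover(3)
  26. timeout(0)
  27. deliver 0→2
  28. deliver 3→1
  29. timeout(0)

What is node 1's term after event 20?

2

e1 timeout(4): 4[cand,t=1,-]
e2 deliver 4→3: 3[foll,t=1,-]
e3 deliver 3→4: ·
e4 deliver 4→0: 0[foll,t=1,-]
e5 deliver 0→4: 4[lead,t=1,-]
e6 propose(4,'s'): 4[lead,t=1,s]
e7 deliver 4→2: 2[foll,t=1,-]
e8 deliver 2→4: ·
e9 timeout(0): 0[cand,t=2,-]
e10 deliver 0→1: 1[foll,t=2,-]
e11 deliver 1→0: ·
e12 deliver 0→3: 3[foll,t=2,-]
e13 deliver 3→0: 0[lead,t=2,-]
e14 propose(4,'w'): 4[lead,t=1,s,w]
e15 deliver 4→0: ·
e16 deliver 0→4: 4[foll,t=2,s,w]
e17 deliver 4→1: ·
e18 deliver 1→4: ·
e19 deliver 4→2: 2[foll,t=1,s]
e20 deliver 2→4: ·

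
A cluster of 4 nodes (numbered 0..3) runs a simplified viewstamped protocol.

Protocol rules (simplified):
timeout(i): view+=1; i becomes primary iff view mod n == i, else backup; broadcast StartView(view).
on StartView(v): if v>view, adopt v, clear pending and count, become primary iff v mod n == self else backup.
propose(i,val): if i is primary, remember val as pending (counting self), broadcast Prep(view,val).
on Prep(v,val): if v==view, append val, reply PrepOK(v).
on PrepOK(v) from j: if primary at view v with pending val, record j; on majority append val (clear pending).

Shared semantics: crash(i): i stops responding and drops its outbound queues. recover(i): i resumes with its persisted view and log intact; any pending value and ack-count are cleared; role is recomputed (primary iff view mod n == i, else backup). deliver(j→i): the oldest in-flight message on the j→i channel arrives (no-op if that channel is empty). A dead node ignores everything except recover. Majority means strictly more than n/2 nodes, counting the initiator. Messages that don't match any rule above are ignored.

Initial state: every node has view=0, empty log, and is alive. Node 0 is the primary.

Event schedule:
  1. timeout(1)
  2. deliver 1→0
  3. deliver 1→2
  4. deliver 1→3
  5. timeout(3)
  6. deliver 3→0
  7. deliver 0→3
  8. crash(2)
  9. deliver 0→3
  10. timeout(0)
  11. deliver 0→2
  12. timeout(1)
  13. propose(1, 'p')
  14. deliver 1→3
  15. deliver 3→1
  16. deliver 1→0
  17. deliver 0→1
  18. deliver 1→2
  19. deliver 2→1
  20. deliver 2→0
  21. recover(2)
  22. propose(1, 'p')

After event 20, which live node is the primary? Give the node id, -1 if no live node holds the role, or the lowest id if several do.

-1

step 1 timeout(1): 1={prim,v=1,log=-}
step 2 deliver 1→0: 0={back,v=1,log=-}
step 3 deliver 1→2: 2={back,v=1,log=-}
step 4 deliver 1→3: 3={back,v=1,log=-}
step 5 timeout(3): 3={back,v=2,log=-}
step 6 deliver 3→0: 0={back,v=2,log=-}
step 7 deliver 0→3: —
step 8 crash(2): 2={✗back,v=1,log=-}
step 9 deliver 0→3: —
step 10 timeout(0): 0={back,v=3,log=-}
step 11 deliver 0→2: —
step 12 timeout(1): 1={back,v=2,log=-}
step 13 propose(1,'p'): —
step 14 deliver 1→3: —
step 15 deliver 3→1: —
step 16 deliver 1→0: —
step 17 deliver 0→1: 1={back,v=3,log=-}
step 18 deliver 1→2: —
step 19 deliver 2→1: —
step 20 deliver 2→0: —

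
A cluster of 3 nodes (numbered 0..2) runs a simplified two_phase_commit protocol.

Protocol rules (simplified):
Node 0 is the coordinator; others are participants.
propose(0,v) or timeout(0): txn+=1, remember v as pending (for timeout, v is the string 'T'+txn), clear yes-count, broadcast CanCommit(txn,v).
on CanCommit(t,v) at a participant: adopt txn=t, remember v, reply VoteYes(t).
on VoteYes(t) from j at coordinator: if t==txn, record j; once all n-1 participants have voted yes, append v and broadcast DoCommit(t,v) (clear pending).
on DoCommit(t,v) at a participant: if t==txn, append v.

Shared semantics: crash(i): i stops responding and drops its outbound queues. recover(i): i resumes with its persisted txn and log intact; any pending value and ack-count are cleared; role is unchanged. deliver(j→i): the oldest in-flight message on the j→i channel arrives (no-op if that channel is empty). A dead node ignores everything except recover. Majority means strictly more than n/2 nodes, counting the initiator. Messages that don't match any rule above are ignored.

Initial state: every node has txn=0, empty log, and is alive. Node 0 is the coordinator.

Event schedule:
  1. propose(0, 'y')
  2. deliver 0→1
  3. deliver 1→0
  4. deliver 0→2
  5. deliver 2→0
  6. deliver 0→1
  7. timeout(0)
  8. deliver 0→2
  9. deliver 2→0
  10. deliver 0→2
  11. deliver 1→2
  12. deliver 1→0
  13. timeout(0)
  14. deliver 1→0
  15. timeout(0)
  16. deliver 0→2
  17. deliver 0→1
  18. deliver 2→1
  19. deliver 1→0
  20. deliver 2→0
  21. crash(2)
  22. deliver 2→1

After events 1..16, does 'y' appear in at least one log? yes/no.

yes

[1] propose(0,'y') → N0(coor t1 [-])
[2] deliver 0→1 → N1(part t1 [-])
[3] deliver 1→0 → ∅
[4] deliver 0→2 → N2(part t1 [-])
[5] deliver 2→0 → N0(coor t1 [y])
[6] deliver 0→1 → N1(part t1 [y])
[7] timeout(0) → N0(coor t2 [y])
[8] deliver 0→2 → N2(part t1 [y])
[9] deliver 2→0 → ∅
[10] deliver 0→2 → N2(part t2 [y])
[11] deliver 1→2 → ∅
[12] deliver 1→0 → ∅
[13] timeout(0) → N0(coor t3 [y])
[14] deliver 1→0 → ∅
[15] timeout(0) → N0(coor t4 [y])
[16] deliver 0→2 → N2(part t3 [y])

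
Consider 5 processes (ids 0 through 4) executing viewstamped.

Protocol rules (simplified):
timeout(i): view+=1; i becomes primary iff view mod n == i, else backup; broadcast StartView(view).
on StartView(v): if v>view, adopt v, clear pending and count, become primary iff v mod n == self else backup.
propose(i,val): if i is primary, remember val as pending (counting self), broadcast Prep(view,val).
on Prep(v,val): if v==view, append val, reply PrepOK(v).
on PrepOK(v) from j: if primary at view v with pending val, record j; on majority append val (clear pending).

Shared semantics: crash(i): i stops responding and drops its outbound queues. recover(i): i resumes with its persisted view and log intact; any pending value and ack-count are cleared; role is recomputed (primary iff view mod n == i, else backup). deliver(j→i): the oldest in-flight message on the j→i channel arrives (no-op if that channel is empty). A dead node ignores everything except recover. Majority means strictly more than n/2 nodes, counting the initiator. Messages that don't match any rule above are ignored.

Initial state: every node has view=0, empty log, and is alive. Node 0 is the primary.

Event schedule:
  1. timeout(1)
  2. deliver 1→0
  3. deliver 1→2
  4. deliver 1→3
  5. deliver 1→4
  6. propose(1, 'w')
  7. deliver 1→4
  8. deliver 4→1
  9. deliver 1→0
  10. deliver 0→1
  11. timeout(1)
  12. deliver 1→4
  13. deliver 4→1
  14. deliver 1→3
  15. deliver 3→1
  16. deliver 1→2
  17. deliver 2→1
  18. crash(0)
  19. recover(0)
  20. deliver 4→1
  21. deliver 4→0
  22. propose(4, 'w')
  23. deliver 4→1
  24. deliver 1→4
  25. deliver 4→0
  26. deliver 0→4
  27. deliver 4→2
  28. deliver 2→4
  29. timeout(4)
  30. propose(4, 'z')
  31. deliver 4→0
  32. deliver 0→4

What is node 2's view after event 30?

1

1. timeout(1):  <1:prim v1 ->
2. deliver 1→0:  <0:back v1 ->
3. deliver 1→2:  <2:back v1 ->
4. deliver 1→3:  <3:back v1 ->
5. deliver 1→4:  <4:back v1 ->
6. propose(1,'w'):  nop
7. deliver 1→4:  <4:back v1 w>
8. deliver 4→1:  nop
9. deliver 1→0:  <0:back v1 w>
10. deliver 0→1:  <1:prim v1 w>
11. timeout(1):  <1:back v2 w>
12. deliver 1→4:  <4:back v2 w>
13. deliver 4→1:  nop
14. deliver 1→3:  <3:back v1 w>
15. deliver 3→1:  nop
16. deliver 1→2:  <2:back v1 w>
17. deliver 2→1:  nop
18. crash(0):  <0:✗back v1 w>
19. recover(0):  <0:back v1 w>
20. deliver 4→1:  nop
21. deliver 4→0:  nop
22. propose(4,'w'):  nop
23. deliver 4→1:  nop
24. deliver 1→4:  nop
25. deliver 4→0:  nop
26. deliver 0→4:  nop
27. deliver 4→2:  nop
28. deliver 2→4:  nop
29. timeout(4):  <4:back v3 w>
30. propose(4,'z'):  nop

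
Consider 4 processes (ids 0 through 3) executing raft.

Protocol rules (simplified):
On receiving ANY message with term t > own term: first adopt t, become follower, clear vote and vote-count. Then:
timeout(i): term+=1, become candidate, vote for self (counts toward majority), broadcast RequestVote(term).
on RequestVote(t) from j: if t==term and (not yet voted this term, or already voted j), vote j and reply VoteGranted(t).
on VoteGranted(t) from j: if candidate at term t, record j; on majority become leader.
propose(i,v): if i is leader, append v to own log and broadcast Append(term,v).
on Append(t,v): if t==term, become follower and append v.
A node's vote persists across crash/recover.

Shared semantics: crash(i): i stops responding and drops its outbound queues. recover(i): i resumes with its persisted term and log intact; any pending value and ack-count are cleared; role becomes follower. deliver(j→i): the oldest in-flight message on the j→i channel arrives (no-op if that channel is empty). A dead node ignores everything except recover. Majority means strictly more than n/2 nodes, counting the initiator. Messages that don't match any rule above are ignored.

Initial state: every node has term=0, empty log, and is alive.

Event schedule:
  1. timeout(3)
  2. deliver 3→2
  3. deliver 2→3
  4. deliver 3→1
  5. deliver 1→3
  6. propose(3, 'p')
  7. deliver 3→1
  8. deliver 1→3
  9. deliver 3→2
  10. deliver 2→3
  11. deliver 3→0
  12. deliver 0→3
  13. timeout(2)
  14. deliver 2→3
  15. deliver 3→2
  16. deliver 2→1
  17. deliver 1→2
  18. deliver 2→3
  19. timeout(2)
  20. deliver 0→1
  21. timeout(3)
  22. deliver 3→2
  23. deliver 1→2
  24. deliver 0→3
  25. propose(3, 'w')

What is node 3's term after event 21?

step 1 timeout(3): 3={cand,t=1,log=-}
step 2 deliver 3→2: 2={foll,t=1,log=-}
step 3 deliver 2→3: —
step 4 deliver 3→1: 1={foll,t=1,log=-}
step 5 deliver 1→3: 3={lead,t=1,log=-}
step 6 propose(3,'p'): 3={lead,t=1,log=p}
step 7 deliver 3→1: 1={foll,t=1,log=p}
step 8 deliver 1→3: —
step 9 deliver 3→2: 2={foll,t=1,log=p}
step 10 deliver 2→3: —
step 11 deliver 3→0: 0={foll,t=1,log=-}
step 12 deliver 0→3: —
step 13 timeout(2): 2={cand,t=2,log=p}
step 14 deliver 2→3: 3={foll,t=2,log=p}
step 15 deliver 3→2: —
step 16 deliver 2→1: 1={foll,t=2,log=p}
step 17 deliver 1→2: 2={lead,t=2,log=p}
step 18 deliver 2→3: —
step 19 timeout(2): 2={cand,t=3,log=p}
step 20 deliver 0→1: —
step 21 timeout(3): 3={cand,t=3,log=p}

3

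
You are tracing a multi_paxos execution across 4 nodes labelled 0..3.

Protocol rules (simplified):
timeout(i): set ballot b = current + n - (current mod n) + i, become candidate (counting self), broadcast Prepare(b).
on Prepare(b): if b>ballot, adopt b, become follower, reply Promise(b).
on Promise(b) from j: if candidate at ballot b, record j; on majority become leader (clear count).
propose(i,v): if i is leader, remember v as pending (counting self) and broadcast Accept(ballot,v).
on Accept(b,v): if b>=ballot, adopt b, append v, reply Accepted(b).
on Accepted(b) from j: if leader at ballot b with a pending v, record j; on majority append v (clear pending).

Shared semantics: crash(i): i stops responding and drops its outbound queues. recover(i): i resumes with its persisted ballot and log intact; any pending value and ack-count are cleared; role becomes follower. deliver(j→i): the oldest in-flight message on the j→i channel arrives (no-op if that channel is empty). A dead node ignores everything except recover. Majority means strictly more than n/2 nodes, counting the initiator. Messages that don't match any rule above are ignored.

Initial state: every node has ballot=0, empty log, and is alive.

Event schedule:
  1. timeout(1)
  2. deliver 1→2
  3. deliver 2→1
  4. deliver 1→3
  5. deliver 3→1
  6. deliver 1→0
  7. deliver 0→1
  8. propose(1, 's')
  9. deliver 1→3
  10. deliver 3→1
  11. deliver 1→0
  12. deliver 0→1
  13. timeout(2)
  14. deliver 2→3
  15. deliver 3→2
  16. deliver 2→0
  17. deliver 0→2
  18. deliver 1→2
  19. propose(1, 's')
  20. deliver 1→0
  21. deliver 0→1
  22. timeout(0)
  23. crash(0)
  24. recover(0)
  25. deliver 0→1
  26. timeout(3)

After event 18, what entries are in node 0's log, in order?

step 1 timeout(1): 1={cand,b=5,log=-}
step 2 deliver 1→2: 2={foll,b=5,log=-}
step 3 deliver 2→1: —
step 4 deliver 1→3: 3={foll,b=5,log=-}
step 5 deliver 3→1: 1={lead,b=5,log=-}
step 6 deliver 1→0: 0={foll,b=5,log=-}
step 7 deliver 0→1: —
step 8 propose(1,'s'): —
step 9 deliver 1→3: 3={foll,b=5,log=s}
step 10 deliver 3→1: —
step 11 deliver 1→0: 0={foll,b=5,log=s}
step 12 deliver 0→1: 1={lead,b=5,log=s}
step 13 timeout(2): 2={cand,b=10,log=-}
step 14 deliver 2→3: 3={foll,b=10,log=s}
step 15 deliver 3→2: —
step 16 deliver 2→0: 0={foll,b=10,log=s}
step 17 deliver 0→2: 2={lead,b=10,log=-}
step 18 deliver 1→2: —

s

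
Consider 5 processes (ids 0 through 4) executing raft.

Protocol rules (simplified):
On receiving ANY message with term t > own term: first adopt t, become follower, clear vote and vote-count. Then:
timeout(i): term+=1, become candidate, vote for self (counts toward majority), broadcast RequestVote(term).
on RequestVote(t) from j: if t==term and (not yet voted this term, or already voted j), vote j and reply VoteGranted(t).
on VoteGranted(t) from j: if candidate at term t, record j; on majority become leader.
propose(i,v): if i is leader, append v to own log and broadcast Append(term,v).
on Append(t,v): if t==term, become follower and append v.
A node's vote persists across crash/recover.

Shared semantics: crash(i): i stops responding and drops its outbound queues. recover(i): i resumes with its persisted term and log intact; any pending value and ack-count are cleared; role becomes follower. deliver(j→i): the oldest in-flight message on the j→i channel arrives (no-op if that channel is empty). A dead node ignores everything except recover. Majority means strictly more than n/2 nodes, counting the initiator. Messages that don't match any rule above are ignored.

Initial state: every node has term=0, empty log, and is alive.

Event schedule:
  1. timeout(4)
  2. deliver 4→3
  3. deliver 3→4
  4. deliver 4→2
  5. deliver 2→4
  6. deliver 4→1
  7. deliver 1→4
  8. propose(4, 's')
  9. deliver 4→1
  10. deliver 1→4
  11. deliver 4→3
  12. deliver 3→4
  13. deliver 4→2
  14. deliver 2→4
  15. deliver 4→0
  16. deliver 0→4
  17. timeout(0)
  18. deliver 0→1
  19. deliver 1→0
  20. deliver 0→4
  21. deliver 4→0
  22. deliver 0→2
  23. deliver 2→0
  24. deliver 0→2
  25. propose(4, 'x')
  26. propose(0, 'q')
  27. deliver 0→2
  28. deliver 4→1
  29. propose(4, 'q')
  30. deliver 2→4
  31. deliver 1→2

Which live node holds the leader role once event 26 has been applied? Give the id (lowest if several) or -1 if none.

0

after 1 — timeout(4): n4:cand/t1/[-]
after 2 — deliver 4→3: n3:foll/t1/[-]
after 3 — deliver 3→4: ·
after 4 — deliver 4→2: n2:foll/t1/[-]
after 5 — deliver 2→4: n4:lead/t1/[-]
after 6 — deliver 4→1: n1:foll/t1/[-]
after 7 — deliver 1→4: ·
after 8 — propose(4,'s'): n4:lead/t1/[s]
after 9 — deliver 4→1: n1:foll/t1/[s]
after 10 — deliver 1→4: ·
after 11 — deliver 4→3: n3:foll/t1/[s]
after 12 — deliver 3→4: ·
after 13 — deliver 4→2: n2:foll/t1/[s]
after 14 — deliver 2→4: ·
after 15 — deliver 4→0: n0:foll/t1/[-]
after 16 — deliver 0→4: ·
after 17 — timeout(0): n0:cand/t2/[-]
after 18 — deliver 0→1: n1:foll/t2/[s]
after 19 — deliver 1→0: ·
after 20 — deliver 0→4: n4:foll/t2/[s]
after 21 — deliver 4→0: ·
after 22 — deliver 0→2: n2:foll/t2/[s]
after 23 — deliver 2→0: n0:lead/t2/[-]
after 24 — deliver 0→2: ·
after 25 — propose(4,'x'): ·
after 26 — propose(0,'q'): n0:lead/t2/[q]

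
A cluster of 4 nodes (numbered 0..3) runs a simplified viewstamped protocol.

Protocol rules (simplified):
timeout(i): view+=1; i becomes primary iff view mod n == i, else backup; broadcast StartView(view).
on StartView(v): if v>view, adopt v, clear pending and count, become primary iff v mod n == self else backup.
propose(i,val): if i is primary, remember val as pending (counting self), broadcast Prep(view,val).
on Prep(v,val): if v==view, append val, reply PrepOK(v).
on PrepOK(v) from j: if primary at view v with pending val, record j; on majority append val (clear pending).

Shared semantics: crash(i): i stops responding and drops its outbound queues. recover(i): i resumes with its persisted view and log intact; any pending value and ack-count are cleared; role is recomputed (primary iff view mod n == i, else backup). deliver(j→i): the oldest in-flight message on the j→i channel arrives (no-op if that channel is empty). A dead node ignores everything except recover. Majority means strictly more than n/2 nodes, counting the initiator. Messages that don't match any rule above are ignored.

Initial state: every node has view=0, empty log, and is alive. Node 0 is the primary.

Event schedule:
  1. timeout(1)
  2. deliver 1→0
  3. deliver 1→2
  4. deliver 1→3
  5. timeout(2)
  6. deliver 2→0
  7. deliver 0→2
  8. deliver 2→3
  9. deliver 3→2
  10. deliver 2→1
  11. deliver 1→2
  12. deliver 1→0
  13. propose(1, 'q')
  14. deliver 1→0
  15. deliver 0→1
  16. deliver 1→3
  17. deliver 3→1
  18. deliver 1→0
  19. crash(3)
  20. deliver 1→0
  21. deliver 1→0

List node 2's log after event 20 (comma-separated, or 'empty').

empty

after 1 — timeout(1): n1:prim/v1/[-]
after 2 — deliver 1→0: n0:back/v1/[-]
after 3 — deliver 1→2: n2:back/v1/[-]
after 4 — deliver 1→3: n3:back/v1/[-]
after 5 — timeout(2): n2:prim/v2/[-]
after 6 — deliver 2→0: n0:back/v2/[-]
after 7 — deliver 0→2: ·
after 8 — deliver 2→3: n3:back/v2/[-]
after 9 — deliver 3→2: ·
after 10 — deliver 2→1: n1:back/v2/[-]
after 11 — deliver 1→2: ·
after 12 — deliver 1→0: ·
after 13 — propose(1,'q'): ·
after 14 — deliver 1→0: ·
after 15 — deliver 0→1: ·
after 16 — deliver 1→3: ·
after 17 — deliver 3→1: ·
after 18 — deliver 1→0: ·
after 19 — crash(3): n3:✗back/v2/[-]
after 20 — deliver 1→0: ·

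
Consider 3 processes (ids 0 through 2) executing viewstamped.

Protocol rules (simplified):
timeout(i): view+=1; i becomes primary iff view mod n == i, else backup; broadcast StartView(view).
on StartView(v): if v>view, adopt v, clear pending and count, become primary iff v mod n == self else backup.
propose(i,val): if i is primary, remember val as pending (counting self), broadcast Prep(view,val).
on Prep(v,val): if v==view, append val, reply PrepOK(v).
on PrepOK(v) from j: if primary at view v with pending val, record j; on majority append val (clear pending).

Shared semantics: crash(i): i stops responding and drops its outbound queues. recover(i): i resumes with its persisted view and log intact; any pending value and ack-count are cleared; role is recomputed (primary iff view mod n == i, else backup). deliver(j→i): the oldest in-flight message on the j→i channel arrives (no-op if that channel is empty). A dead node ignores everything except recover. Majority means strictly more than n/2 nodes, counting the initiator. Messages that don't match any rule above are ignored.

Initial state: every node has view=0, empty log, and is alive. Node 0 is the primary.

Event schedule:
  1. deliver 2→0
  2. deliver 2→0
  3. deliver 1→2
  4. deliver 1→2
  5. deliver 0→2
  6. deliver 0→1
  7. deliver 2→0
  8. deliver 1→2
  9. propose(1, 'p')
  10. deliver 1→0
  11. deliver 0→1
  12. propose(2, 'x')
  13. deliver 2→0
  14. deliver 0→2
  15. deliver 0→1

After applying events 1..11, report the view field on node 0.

0

after 1 — deliver 2→0: ·
after 2 — deliver 2→0: ·
after 3 — deliver 1→2: ·
after 4 — deliver 1→2: ·
after 5 — deliver 0→2: ·
after 6 — deliver 0→1: ·
after 7 — deliver 2→0: ·
after 8 — deliver 1→2: ·
after 9 — propose(1,'p'): ·
after 10 — deliver 1→0: ·
after 11 — deliver 0→1: ·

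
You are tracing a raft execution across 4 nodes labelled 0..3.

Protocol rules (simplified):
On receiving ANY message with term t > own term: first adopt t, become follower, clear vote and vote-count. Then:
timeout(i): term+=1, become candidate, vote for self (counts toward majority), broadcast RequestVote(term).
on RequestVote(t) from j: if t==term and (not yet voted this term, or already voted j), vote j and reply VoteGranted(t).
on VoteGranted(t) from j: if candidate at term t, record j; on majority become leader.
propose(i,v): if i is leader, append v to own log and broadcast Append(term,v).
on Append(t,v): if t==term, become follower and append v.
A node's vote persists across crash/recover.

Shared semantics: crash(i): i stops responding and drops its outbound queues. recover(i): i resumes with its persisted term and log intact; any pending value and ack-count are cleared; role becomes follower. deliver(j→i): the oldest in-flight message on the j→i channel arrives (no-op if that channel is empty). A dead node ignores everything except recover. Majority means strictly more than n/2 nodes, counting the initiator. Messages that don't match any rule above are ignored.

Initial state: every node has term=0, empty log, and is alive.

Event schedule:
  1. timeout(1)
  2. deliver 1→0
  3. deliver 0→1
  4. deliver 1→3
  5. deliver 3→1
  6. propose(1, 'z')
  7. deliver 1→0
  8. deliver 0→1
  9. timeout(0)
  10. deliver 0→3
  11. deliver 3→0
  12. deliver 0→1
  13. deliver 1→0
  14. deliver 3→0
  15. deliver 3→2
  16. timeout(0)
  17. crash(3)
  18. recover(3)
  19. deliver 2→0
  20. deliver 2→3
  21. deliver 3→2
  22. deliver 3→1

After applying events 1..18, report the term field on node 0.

e1 timeout(1): 1[cand,t=1,-]
e2 deliver 1→0: 0[foll,t=1,-]
e3 deliver 0→1: ·
e4 deliver 1→3: 3[foll,t=1,-]
e5 deliver 3→1: 1[lead,t=1,-]
e6 propose(1,'z'): 1[lead,t=1,z]
e7 deliver 1→0: 0[foll,t=1,z]
e8 deliver 0→1: ·
e9 timeout(0): 0[cand,t=2,z]
e10 deliver 0→3: 3[foll,t=2,-]
e11 deliver 3→0: ·
e12 deliver 0→1: 1[foll,t=2,z]
e13 deliver 1→0: 0[lead,t=2,z]
e14 deliver 3→0: ·
e15 deliver 3→2: ·
e16 timeout(0): 0[cand,t=3,z]
e17 crash(3): 3[✗foll,t=2,-]
e18 recover(3): 3[foll,t=2,-]

3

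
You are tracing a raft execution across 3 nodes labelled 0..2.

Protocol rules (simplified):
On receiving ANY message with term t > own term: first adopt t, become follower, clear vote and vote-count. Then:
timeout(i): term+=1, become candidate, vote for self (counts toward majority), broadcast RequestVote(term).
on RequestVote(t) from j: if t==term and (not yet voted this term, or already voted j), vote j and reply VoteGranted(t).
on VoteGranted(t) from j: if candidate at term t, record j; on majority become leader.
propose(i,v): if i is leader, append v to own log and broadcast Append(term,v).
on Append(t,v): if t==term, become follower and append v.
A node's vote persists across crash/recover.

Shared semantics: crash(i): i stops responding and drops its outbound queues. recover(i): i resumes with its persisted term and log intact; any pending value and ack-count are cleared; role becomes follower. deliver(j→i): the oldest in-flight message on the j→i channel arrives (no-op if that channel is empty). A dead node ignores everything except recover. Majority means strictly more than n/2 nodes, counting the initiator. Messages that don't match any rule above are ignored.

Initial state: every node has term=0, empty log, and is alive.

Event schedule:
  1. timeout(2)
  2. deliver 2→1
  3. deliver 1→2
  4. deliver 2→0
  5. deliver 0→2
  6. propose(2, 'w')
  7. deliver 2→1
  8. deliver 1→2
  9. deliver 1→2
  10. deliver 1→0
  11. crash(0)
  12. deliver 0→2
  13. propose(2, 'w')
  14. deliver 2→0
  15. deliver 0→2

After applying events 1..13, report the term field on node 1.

after 1 — timeout(2): n2:cand/t1/[-]
after 2 — deliver 2→1: n1:foll/t1/[-]
after 3 — deliver 1→2: n2:lead/t1/[-]
after 4 — deliver 2→0: n0:foll/t1/[-]
after 5 — deliver 0→2: ·
after 6 — propose(2,'w'): n2:lead/t1/[w]
after 7 — deliver 2→1: n1:foll/t1/[w]
after 8 — deliver 1→2: ·
after 9 — deliver 1→2: ·
after 10 — deliver 1→0: ·
after 11 — crash(0): n0:✗foll/t1/[-]
after 12 — deliver 0→2: ·
after 13 — propose(2,'w'): n2:lead/t1/[w,w]

1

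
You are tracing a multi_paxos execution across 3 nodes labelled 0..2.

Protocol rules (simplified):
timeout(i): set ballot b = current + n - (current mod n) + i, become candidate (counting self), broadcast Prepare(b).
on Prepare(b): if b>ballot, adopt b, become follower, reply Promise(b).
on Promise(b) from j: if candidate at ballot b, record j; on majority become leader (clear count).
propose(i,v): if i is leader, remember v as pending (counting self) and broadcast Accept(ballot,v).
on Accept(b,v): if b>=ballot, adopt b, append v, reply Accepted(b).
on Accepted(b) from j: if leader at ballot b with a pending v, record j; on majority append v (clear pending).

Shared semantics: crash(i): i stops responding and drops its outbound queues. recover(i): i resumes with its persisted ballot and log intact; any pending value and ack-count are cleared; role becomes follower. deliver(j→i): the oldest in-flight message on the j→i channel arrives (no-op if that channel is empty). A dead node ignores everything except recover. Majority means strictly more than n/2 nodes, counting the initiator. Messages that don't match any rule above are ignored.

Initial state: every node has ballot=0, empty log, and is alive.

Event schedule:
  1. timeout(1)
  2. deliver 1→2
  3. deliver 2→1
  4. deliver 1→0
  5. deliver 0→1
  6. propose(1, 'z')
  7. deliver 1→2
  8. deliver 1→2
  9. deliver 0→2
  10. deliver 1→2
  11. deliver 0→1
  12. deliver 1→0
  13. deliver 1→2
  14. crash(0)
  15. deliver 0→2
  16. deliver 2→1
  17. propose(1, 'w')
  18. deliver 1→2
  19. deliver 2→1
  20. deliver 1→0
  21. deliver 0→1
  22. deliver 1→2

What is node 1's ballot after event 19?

1. timeout(1):  <1:cand b4 ->
2. deliver 1→2:  <2:foll b4 ->
3. deliver 2→1:  <1:lead b4 ->
4. deliver 1→0:  <0:foll b4 ->
5. deliver 0→1:  nop
6. propose(1,'z'):  nop
7. deliver 1→2:  <2:foll b4 z>
8. deliver 1→2:  nop
9. deliver 0→2:  nop
10. deliver 1→2:  nop
11. deliver 0→1:  nop
12. deliver 1→0:  <0:foll b4 z>
13. deliver 1→2:  nop
14. crash(0):  <0:✗foll b4 z>
15. deliver 0→2:  nop
16. deliver 2→1:  <1:lead b4 z>
17. propose(1,'w'):  nop
18. deliver 1→2:  <2:foll b4 z,w>
19. deliver 2→1:  <1:lead b4 z,w>

4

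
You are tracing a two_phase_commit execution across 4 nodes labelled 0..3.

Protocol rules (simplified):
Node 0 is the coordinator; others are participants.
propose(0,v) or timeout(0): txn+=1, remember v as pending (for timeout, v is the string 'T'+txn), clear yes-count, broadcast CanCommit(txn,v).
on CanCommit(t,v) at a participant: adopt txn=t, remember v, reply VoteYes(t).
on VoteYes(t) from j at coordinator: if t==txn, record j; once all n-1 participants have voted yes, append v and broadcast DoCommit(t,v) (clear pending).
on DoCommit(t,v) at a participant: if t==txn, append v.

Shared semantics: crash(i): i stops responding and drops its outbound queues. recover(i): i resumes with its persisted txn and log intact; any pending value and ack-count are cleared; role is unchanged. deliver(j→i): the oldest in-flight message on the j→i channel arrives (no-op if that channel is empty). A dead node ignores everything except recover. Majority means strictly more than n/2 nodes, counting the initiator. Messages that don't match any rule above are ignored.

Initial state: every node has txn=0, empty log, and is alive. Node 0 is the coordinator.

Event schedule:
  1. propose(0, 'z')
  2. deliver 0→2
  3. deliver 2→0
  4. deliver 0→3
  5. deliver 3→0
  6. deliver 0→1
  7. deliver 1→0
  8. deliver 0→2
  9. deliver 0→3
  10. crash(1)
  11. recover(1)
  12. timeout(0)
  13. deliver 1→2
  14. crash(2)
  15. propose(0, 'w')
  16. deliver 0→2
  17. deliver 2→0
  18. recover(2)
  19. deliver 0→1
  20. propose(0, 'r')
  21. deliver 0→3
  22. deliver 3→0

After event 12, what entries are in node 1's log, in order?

[1] propose(0,'z') → N0(coor t1 [-])
[2] deliver 0→2 → N2(part t1 [-])
[3] deliver 2→0 → ∅
[4] deliver 0→3 → N3(part t1 [-])
[5] deliver 3→0 → ∅
[6] deliver 0→1 → N1(part t1 [-])
[7] deliver 1→0 → N0(coor t1 [z])
[8] deliver 0→2 → N2(part t1 [z])
[9] deliver 0→3 → N3(part t1 [z])
[10] crash(1) → N1(✗part t1 [-])
[11] recover(1) → N1(part t1 [-])
[12] timeout(0) → N0(coor t2 [z])

empty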